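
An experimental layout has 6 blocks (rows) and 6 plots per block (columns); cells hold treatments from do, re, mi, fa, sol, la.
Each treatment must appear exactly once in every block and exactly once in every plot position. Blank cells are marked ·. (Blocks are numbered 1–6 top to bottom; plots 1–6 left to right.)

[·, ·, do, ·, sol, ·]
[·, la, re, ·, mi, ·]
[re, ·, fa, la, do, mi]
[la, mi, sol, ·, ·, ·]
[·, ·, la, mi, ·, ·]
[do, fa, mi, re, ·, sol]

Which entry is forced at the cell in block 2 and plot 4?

sol

Block 1, plot 2: block 1 has {do, sol} and plot 2 has {mi, fa, la}, leaving only re.
Block 1, plot 4: block 1 has {do, re, sol} and plot 4 has {re, mi, la}, leaving only fa.
Block 1, plot 1: block 1 has {do, re, fa, sol} and plot 1 has {do, re, la}, leaving only mi.
Block 1, plot 6: block 1 has {do, re, mi, fa, sol} and plot 6 has {mi, sol}, leaving only la.
Block 3, plot 2: block 3 has {do, re, mi, fa, la} and plot 2 has {re, mi, fa, la}, leaving only sol.
Block 4, plot 4: block 4 has {mi, sol, la} and plot 4 has {re, mi, fa, la}, leaving only do.
Block 2 already has {re, mi, la} and plot 4 already has {do, re, mi, fa, la}, so block 2, plot 4 must be sol.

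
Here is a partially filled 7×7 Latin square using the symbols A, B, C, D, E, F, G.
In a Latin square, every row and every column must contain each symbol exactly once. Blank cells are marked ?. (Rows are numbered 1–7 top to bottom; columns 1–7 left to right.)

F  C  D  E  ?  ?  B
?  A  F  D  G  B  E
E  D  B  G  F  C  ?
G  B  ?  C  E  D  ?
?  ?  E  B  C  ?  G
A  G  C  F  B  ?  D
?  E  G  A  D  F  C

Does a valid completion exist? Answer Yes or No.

No row or column among the givens repeats a symbol, and propagating forced cells runs into no contradiction.
One valid completion exists (for instance, F C D E A G B / C A F D G B E / E D B G F C A / G B A C E D F / D F E B C A G / A G C F B E D / B E G A D F C).

Yes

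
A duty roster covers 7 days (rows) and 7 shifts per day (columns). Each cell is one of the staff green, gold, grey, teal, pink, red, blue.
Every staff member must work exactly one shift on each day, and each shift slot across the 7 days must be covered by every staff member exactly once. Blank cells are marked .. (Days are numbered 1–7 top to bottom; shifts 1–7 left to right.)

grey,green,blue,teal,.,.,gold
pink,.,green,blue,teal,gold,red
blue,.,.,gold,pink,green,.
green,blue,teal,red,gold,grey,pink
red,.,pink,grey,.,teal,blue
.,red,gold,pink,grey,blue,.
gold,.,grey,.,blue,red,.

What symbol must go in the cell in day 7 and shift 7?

Day 1, shift 5: day 1 has {green, gold, grey, teal, blue} and shift 5 has {gold, grey, teal, pink, blue}, leaving only red.
Day 1, shift 6: day 1 has {green, gold, grey, teal, red, blue} and shift 6 has {green, gold, grey, teal, red, blue}, leaving only pink.
Day 2, shift 2: day 2 has {green, gold, teal, pink, red, blue} and shift 2 has {green, red, blue}, leaving only grey.
Day 3, shift 2: day 3 has {green, gold, pink, blue} and shift 2 has {green, grey, red, blue}, leaving only teal.
Day 3, shift 3: day 3 has {green, gold, teal, pink, blue} and shift 3 has {green, gold, grey, teal, pink, blue}, leaving only red.
Day 3, shift 7: day 3 has {green, gold, teal, pink, red, blue} and shift 7 has {gold, pink, red, blue}, leaving only grey.
Day 5, shift 2: day 5 has {grey, teal, pink, red, blue} and shift 2 has {green, grey, teal, red, blue}, leaving only gold.
Day 5, shift 5: day 5 has {gold, grey, teal, pink, red, blue} and shift 5 has {gold, grey, teal, pink, red, blue}, leaving only green.
Day 6, shift 1: day 6 has {gold, grey, pink, red, blue} and shift 1 has {green, gold, grey, pink, red, blue}, leaving only teal.
Day 6, shift 7: day 6 has {gold, grey, teal, pink, red, blue} and shift 7 has {gold, grey, pink, red, blue}, leaving only green.
Day 7 already has {gold, grey, red, blue} and shift 7 already has {green, gold, grey, pink, red, blue}, so day 7, shift 7 must be teal.

teal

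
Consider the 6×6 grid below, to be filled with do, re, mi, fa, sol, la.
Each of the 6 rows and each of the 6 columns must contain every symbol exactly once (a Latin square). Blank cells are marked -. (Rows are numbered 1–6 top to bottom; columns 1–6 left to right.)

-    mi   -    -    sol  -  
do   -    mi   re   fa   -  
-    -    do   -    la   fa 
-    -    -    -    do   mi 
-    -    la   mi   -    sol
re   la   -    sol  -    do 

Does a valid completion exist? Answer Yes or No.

Row 3, column 4: row 3 together with column 4 already contain {do, re, mi, fa, sol, la} — every symbol — so nothing can go there. The grid has no valid completion.

No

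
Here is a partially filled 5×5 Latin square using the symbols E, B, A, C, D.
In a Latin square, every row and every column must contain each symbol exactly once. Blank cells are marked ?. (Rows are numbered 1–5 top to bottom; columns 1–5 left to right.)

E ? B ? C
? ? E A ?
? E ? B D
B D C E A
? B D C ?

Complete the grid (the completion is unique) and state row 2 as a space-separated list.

D C E A B

Row 2, column 2: row 2 has {E, A} and column 2 has {E, B, D}, leaving only C.
Row 2, column 1: row 2 has {E, A, C} and column 1 has {E, B}, leaving only D.
Row 2, column 5: row 2 has {E, A, C, D} and column 5 has {A, C, D}, leaving only B.
So row 2 reads: D C E A B.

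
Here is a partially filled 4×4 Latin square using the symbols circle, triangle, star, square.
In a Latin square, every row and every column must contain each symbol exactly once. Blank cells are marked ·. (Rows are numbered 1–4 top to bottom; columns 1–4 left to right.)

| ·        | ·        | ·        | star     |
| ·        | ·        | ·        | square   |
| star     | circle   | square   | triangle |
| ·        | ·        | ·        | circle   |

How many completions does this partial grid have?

Row 1, column 1: eliminating its row and column leaves {circle, triangle, square}.
Row 1, column 2: eliminating its row and column leaves {triangle, square}.
Row 1, column 3: eliminating its row and column leaves {circle, triangle}.
Row 2, column 1: eliminating its row and column leaves {circle, triangle}.
Row 2, column 2: eliminating its row and column leaves {triangle, star}.
Row 2, column 3: eliminating its row and column leaves {circle, triangle, star}.
Row 4, column 1: eliminating its row and column leaves {triangle, square}.
Row 4, column 2: eliminating its row and column leaves {triangle, star, square}.
Row 4, column 3: eliminating its row and column leaves {triangle, star}.
Enumerating the assignments across these blanks that avoid any row or column repeat gives 4 completions.

4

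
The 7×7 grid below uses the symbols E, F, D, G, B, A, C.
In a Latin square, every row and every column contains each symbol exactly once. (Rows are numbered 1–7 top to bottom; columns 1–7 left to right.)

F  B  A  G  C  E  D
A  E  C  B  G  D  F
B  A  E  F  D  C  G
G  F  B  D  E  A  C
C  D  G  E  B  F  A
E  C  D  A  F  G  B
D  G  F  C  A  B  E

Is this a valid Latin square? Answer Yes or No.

Each row is a permutation of the 7 symbols, and so is each column.

Yes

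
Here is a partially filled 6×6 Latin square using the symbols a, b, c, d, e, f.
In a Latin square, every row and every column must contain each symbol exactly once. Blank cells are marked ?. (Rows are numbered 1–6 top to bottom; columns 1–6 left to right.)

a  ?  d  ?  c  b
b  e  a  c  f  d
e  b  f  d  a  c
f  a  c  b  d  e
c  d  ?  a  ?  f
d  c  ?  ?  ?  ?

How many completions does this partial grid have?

Row 1, column 2: eliminating its row and column leaves {f}.
Row 1, column 4: eliminating its row and column leaves {e, f}.
Row 5, column 3: eliminating its row and column leaves {b, e}.
Row 5, column 5: eliminating its row and column leaves {b, e}.
Row 6, column 3: eliminating its row and column leaves {b, e}.
Row 6, column 4: eliminating its row and column leaves {e, f}.
Row 6, column 5: eliminating its row and column leaves {b, e}.
Row 6, column 6: eliminating its row and column leaves {a}.
Enumerating the assignments across these blanks that avoid any row or column repeat gives 2 completions.

2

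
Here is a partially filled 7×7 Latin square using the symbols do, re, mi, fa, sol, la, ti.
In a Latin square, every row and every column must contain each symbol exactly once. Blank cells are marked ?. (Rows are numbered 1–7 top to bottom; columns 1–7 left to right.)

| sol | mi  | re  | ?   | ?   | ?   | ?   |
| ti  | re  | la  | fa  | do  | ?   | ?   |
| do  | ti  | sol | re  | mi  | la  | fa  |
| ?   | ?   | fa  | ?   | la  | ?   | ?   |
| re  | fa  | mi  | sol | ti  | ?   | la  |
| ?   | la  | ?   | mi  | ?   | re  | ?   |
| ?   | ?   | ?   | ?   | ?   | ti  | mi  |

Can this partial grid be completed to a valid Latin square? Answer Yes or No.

Row 1, column 5: row 1 has {re, mi, sol} and column 5 has {do, mi, la, ti}, so it must be fa.
Row 1, column 6: row 1 has {re, mi, fa, sol} and column 6 has {re, la, ti}, so it must be do.
Now row 5, column 6: row 5 together with column 6 already contain {do, re, mi, fa, sol, la, ti} — every symbol — so nothing can go there. The grid has no valid completion.

No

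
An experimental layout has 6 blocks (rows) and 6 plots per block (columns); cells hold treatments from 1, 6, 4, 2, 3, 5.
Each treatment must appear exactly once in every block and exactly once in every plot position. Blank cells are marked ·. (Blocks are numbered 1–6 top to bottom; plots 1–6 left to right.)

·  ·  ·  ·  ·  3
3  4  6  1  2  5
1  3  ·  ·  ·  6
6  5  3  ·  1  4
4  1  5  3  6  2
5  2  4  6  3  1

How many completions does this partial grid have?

Block 1, plot 1: eliminating its block and plot leaves {2}.
Block 1, plot 2: eliminating its block and plot leaves {6}.
Block 1, plot 3: eliminating its block and plot leaves {1, 2}.
Block 1, plot 4: eliminating its block and plot leaves {4, 2, 5}.
Block 1, plot 5: eliminating its block and plot leaves {4, 5}.
Block 3, plot 3: eliminating its block and plot leaves {2}.
Block 3, plot 4: eliminating its block and plot leaves {4, 2, 5}.
Block 3, plot 5: eliminating its block and plot leaves {4, 5}.
Block 4, plot 4: eliminating its block and plot leaves {2}.
Enumerating the assignments across these blanks that avoid any block or plot repeat gives 2 completions.

2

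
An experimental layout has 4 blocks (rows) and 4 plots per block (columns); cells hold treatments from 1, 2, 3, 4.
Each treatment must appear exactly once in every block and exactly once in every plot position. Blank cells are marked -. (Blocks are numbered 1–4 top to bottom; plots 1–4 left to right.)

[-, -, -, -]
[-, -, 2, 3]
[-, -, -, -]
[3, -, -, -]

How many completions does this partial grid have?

Block 1, plot 1: eliminating its block and plot leaves {1, 2, 4}.
Block 1, plot 2: eliminating its block and plot leaves {1, 2, 3, 4}.
Block 1, plot 3: eliminating its block and plot leaves {1, 3, 4}.
Block 1, plot 4: eliminating its block and plot leaves {1, 2, 4}.
Block 2, plot 1: eliminating its block and plot leaves {1, 4}.
Block 2, plot 2: eliminating its block and plot leaves {1, 4}.
Block 3, plot 1: eliminating its block and plot leaves {1, 2, 4}.
Block 3, plot 2: eliminating its block and plot leaves {1, 2, 3, 4}.
Block 3, plot 3: eliminating its block and plot leaves {1, 3, 4}.
Block 3, plot 4: eliminating its block and plot leaves {1, 2, 4}.
Block 4, plot 2: eliminating its block and plot leaves {1, 2, 4}.
Block 4, plot 3: eliminating its block and plot leaves {1, 4}.
Block 4, plot 4: eliminating its block and plot leaves {1, 2, 4}.
Enumerating the assignments across these blanks that avoid any block or plot repeat gives 16 completions.

16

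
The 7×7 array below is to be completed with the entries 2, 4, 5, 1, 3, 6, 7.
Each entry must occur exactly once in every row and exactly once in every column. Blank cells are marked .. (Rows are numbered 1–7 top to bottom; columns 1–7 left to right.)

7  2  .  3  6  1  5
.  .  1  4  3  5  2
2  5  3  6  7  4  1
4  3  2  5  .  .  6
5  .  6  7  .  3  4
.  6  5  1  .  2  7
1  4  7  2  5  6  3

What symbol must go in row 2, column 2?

7

Row 2 already has {2, 4, 5, 1, 3} and column 2 already has {2, 4, 5, 3, 6}, so row 2, column 2 must be 7.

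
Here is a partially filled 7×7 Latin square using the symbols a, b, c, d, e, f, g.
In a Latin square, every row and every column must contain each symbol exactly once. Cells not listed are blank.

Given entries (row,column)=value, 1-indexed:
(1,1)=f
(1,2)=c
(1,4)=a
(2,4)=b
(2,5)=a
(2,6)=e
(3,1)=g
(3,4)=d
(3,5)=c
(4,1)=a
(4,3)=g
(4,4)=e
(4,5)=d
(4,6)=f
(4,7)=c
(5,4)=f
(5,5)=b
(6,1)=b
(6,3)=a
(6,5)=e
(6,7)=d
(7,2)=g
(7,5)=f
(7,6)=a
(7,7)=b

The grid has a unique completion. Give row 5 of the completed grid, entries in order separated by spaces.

d e c f b g a

Row 1, column 5: row 1 has {a, c, f} and column 5 has {a, b, c, d, e, f}, leaving only g.
Row 1, column 7: row 1 has {a, c, f, g} and column 7 has {b, c, d}, leaving only e.
Row 3, column 6: row 3 has {c, d, g} and column 6 has {a, e, f}, leaving only b.
Row 1, column 6: row 1 has {a, c, e, f, g} and column 6 has {a, b, e, f}, leaving only d.
Row 1, column 3: row 1 has {a, c, d, e, f, g} and column 3 has {a, g}, leaving only b.
Row 4, column 2: row 4 has {a, c, d, e, f, g} and column 2 has {c, g}, leaving only b.
Row 6, column 2: row 6 has {a, b, d, e} and column 2 has {b, c, g}, leaving only f.
Row 2, column 2: row 2 has {a, b, e} and column 2 has {b, c, f, g}, leaving only d.
Row 2, column 1: row 2 has {a, b, d, e} and column 1 has {a, b, f, g}, leaving only c.
Row 2, column 3: row 2 has {a, b, c, d, e} and column 3 has {a, b, g}, leaving only f.
Row 2, column 7: row 2 has {a, b, c, d, e, f} and column 7 has {b, c, d, e}, leaving only g.
Row 5, column 7: row 5 has {b, f} and column 7 has {b, c, d, e, g}, leaving only a.
Row 5, column 2: row 5 has {a, b, f} and column 2 has {b, c, d, f, g}, leaving only e.
Row 5, column 1: row 5 has {a, b, e, f} and column 1 has {a, b, c, f, g}, leaving only d.
Row 5, column 3: row 5 has {a, b, d, e, f} and column 3 has {a, b, f, g}, leaving only c.
Row 5, column 6: row 5 has {a, b, c, d, e, f} and column 6 has {a, b, d, e, f}, leaving only g.
So row 5 reads: d e c f b g a.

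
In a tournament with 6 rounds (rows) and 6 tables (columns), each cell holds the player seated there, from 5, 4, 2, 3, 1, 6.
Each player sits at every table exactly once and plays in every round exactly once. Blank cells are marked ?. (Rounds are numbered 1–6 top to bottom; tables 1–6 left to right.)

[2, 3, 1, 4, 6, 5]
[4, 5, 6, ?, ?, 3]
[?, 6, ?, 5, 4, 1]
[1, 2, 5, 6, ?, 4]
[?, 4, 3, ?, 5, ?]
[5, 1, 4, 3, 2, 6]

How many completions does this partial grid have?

Round 2, table 4: eliminating its round and table leaves {2, 1}.
Round 2, table 5: eliminating its round and table leaves {1}.
Round 3, table 1: eliminating its round and table leaves {3}.
Round 3, table 3: eliminating its round and table leaves {2}.
Round 4, table 5: eliminating its round and table leaves {3}.
Round 5, table 1: eliminating its round and table leaves {6}.
Round 5, table 4: eliminating its round and table leaves {2, 1}.
Round 5, table 6: eliminating its round and table leaves {2}.
Only one assignment across all blanks avoids any round or table repeat, giving 1 completion.

1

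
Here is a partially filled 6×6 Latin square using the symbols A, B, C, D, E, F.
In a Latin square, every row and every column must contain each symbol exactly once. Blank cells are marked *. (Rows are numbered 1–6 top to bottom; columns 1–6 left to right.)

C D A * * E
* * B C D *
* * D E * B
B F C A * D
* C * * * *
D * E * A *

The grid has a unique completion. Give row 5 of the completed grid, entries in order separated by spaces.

E C F D B A

Row 5, column 3: row 5 has {C} and column 3 has {A, B, C, D, E}, leaving only F.
Row 5, column 6: row 5 has {C, F} and column 6 has {B, D, E}, leaving only A.
Row 5, column 1: row 5 has {A, C, F} and column 1 has {B, C, D}, leaving only E.
Row 5, column 5: row 5 has {A, C, E, F} and column 5 has {A, D}, leaving only B.
Row 5, column 4: row 5 has {A, B, C, E, F} and column 4 has {A, C, E}, leaving only D.
So row 5 reads: E C F D B A.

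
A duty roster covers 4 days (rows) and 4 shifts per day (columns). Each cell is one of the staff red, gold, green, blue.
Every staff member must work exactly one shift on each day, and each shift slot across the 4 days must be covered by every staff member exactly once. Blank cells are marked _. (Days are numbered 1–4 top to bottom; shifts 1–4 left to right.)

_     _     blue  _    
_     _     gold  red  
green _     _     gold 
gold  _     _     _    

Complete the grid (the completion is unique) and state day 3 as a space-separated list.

Day 3, shift 3: day 3 has {gold, green} and shift 3 has {gold, blue}, leaving only red.
Day 3, shift 2: day 3 has {red, gold, green} and shift 2 has {}, leaving only blue.
So day 3 reads: green blue red gold.

green blue red gold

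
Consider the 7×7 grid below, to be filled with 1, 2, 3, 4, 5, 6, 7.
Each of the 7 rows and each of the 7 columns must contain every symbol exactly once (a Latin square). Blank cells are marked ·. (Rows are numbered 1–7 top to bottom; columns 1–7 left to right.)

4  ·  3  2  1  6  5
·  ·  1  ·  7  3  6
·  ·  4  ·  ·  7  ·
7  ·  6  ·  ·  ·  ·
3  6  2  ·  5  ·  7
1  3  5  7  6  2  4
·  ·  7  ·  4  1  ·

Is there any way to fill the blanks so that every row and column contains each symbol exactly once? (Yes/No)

No row or column among the givens repeats a symbol, and propagating forced cells runs into no contradiction.
One valid completion exists (for instance, 4 7 3 2 1 6 5 / 2 4 1 5 7 3 6 / 6 5 4 3 2 7 1 / 7 1 6 4 3 5 2 / 3 6 2 1 5 4 7 / 1 3 5 7 6 2 4 / 5 2 7 6 4 1 3).

Yes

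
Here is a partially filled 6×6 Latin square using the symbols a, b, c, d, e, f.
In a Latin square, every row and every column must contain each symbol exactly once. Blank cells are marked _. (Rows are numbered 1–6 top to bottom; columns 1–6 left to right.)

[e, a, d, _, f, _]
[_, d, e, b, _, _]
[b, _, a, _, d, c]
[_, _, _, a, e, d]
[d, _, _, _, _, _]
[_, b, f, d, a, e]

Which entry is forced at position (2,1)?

Row 1, column 4: row 1 has {a, d, e, f} and column 4 has {a, b, d}, leaving only c.
Row 1, column 6: row 1 has {a, c, d, e, f} and column 6 has {c, d, e}, leaving only b.
Row 2, column 5: row 2 has {b, d, e} and column 5 has {a, d, e, f}, leaving only c.
Row 5, column 5: row 5 has {d} and column 5 has {a, c, d, e, f}, leaving only b.
Row 5, column 3: row 5 has {b, d} and column 3 has {a, d, e, f}, leaving only c.
Row 4, column 3: row 4 has {a, d, e} and column 3 has {a, c, d, e, f}, leaving only b.
Row 6, column 1: row 6 has {a, b, d, e, f} and column 1 has {b, d, e}, leaving only c.
Row 4, column 1: row 4 has {a, b, d, e} and column 1 has {b, c, d, e}, leaving only f.
Row 2 already has {b, c, d, e} and column 1 already has {b, c, d, e, f}, so row 2, column 1 must be a.

a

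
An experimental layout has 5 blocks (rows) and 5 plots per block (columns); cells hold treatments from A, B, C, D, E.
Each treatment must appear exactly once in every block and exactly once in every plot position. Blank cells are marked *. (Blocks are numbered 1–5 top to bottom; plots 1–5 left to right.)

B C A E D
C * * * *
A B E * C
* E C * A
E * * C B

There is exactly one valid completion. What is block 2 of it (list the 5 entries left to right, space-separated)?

C D B A E

Block 2, plot 5: block 2 has {C} and plot 5 has {A, B, C, D}, leaving only E.
Block 3, plot 4: block 3 has {A, B, C, E} and plot 4 has {C, E}, leaving only D.
Block 4, plot 1: block 4 has {A, C, E} and plot 1 has {A, B, C, E}, leaving only D.
Block 4, plot 4: block 4 has {A, C, D, E} and plot 4 has {C, D, E}, leaving only B.
Block 2, plot 4: block 2 has {C, E} and plot 4 has {B, C, D, E}, leaving only A.
Block 2, plot 2: block 2 has {A, C, E} and plot 2 has {B, C, E}, leaving only D.
Block 2, plot 3: block 2 has {A, C, D, E} and plot 3 has {A, C, E}, leaving only B.
So block 2 reads: C D B A E.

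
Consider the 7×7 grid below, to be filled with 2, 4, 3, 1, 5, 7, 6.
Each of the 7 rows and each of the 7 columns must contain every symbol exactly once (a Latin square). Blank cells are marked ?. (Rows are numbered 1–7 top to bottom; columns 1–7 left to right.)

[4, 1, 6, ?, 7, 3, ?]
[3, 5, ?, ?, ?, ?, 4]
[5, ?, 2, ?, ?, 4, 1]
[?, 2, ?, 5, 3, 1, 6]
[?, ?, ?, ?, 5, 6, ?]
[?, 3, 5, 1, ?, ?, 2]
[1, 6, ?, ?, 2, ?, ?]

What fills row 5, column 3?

1

Row 1, column 4: row 1 has {4, 3, 1, 7, 6} and column 4 has {1, 5}, leaving only 2.
Row 1, column 7: row 1 has {2, 4, 3, 1, 7, 6} and column 7 has {2, 4, 1, 6}, leaving only 5.
Row 3, column 2: row 3 has {2, 4, 1, 5} and column 2 has {2, 3, 1, 5, 6}, leaving only 7.
Row 3, column 5: row 3 has {2, 4, 1, 5, 7} and column 5 has {2, 3, 5, 7}, leaving only 6.
Row 2, column 5: row 2 has {4, 3, 5} and column 5 has {2, 3, 5, 7, 6}, leaving only 1.
Row 2, column 3: row 2 has {4, 3, 1, 5} and column 3 has {2, 5, 6}, leaving only 7.
Row 2, column 4: row 2 has {4, 3, 1, 5, 7} and column 4 has {2, 1, 5}, leaving only 6.
Row 2, column 6: row 2 has {4, 3, 1, 5, 7, 6} and column 6 has {4, 3, 1, 6}, leaving only 2.
Row 3, column 4: row 3 has {2, 4, 1, 5, 7, 6} and column 4 has {2, 1, 5, 6}, leaving only 3.
Row 4, column 1: row 4 has {2, 3, 1, 5, 6} and column 1 has {4, 3, 1, 5}, leaving only 7.
Row 4, column 3: row 4 has {2, 3, 1, 5, 7, 6} and column 3 has {2, 5, 7, 6}, leaving only 4.
Row 5, column 1: row 5 has {5, 6} and column 1 has {4, 3, 1, 5, 7}, leaving only 2.
Row 5, column 2: row 5 has {2, 5, 6} and column 2 has {2, 3, 1, 5, 7, 6}, leaving only 4.
Row 5, column 4: row 5 has {2, 4, 5, 6} and column 4 has {2, 3, 1, 5, 6}, leaving only 7.
Row 5, column 7: row 5 has {2, 4, 5, 7, 6} and column 7 has {2, 4, 1, 5, 6}, leaving only 3.
Row 5 already has {2, 4, 3, 5, 7, 6} and column 3 already has {2, 4, 5, 7, 6}, so row 5, column 3 must be 1.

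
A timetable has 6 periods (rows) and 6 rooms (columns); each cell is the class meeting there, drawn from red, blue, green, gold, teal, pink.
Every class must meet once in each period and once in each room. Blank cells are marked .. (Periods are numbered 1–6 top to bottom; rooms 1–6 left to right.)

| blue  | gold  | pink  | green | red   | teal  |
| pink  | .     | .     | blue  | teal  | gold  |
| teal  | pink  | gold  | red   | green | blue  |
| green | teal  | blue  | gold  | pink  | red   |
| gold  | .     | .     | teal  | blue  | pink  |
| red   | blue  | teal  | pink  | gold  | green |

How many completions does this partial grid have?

2

Period 2, room 2: eliminating its period and room leaves {red, green}.
Period 2, room 3: eliminating its period and room leaves {red, green}.
Period 5, room 2: eliminating its period and room leaves {red, green}.
Period 5, room 3: eliminating its period and room leaves {red, green}.
Enumerating the assignments across these blanks that avoid any period or room repeat gives 2 completions.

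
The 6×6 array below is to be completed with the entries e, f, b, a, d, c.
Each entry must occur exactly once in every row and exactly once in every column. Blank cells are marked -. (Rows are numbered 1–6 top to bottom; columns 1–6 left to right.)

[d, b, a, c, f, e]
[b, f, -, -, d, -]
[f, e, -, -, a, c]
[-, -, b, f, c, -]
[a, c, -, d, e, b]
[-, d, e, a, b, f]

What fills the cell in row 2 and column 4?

e

Row 2 already has {f, b, d} and column 4 already has {f, a, d, c}, so row 2, column 4 must be e.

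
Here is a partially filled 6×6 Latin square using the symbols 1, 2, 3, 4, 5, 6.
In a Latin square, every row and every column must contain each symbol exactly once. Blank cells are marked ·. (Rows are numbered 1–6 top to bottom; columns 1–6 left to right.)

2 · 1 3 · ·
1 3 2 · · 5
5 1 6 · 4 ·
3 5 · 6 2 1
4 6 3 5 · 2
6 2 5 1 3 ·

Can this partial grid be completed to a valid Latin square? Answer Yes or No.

Yes

No row or column among the givens repeats a symbol, and propagating forced cells runs into no contradiction.
One valid completion exists (for instance, 2 4 1 3 5 6 / 1 3 2 4 6 5 / 5 1 6 2 4 3 / 3 5 4 6 2 1 / 4 6 3 5 1 2 / 6 2 5 1 3 4).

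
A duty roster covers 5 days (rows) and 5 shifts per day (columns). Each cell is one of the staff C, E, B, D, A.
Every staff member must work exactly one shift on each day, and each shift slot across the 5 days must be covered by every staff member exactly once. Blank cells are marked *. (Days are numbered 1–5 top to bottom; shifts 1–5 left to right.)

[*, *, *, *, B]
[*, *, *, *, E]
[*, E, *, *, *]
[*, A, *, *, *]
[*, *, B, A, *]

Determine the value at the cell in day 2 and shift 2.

B

Day 2, shift 2 is narrowed to {C, B, D}.
If it were C, then day 5, shift 2 would be left with no valid symbol.
If it were D, then day 5, shift 2 would be left with no valid symbol.
So day 2, shift 2 must be B.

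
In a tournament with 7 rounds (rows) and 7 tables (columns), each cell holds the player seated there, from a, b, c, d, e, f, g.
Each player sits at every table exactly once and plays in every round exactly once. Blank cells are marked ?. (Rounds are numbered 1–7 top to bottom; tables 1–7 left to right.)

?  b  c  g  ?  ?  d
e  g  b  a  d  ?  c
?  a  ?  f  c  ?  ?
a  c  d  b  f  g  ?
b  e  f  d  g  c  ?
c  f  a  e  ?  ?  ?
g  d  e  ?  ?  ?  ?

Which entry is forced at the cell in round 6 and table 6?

d

Round 1, table 1: round 1 has {b, c, d, g} and table 1 has {a, b, c, e, g}, leaving only f.
Round 2, table 6: round 2 has {a, b, c, d, e, g} and table 6 has {c, g}, leaving only f.
Round 3, table 1: round 3 has {a, c, f} and table 1 has {a, b, c, e, f, g}, leaving only d.
Round 3, table 3: round 3 has {a, c, d, f} and table 3 has {a, b, c, d, e, f}, leaving only g.
Round 4, table 7: round 4 has {a, b, c, d, f, g} and table 7 has {c, d}, leaving only e.
Round 3, table 7: round 3 has {a, c, d, f, g} and table 7 has {c, d, e}, leaving only b.
Round 3, table 6: round 3 has {a, b, c, d, f, g} and table 6 has {c, f, g}, leaving only e.
Round 1, table 6: round 1 has {b, c, d, f, g} and table 6 has {c, e, f, g}, leaving only a.
Round 1, table 5: round 1 has {a, b, c, d, f, g} and table 5 has {c, d, f, g}, leaving only e.
Round 5, table 7: round 5 has {b, c, d, e, f, g} and table 7 has {b, c, d, e}, leaving only a.
Round 6, table 5: round 6 has {a, c, e, f} and table 5 has {c, d, e, f, g}, leaving only b.
Round 6 already has {a, b, c, e, f} and table 6 already has {a, c, e, f, g}, so round 6, table 6 must be d.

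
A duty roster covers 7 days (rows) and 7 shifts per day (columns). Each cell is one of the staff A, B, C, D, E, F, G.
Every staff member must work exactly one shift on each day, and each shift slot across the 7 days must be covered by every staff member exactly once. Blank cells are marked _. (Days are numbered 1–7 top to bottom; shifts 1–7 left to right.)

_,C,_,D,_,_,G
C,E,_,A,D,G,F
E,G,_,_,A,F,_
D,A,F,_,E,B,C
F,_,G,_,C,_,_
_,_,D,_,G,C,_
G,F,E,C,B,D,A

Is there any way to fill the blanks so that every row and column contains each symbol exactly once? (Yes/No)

Yes

No day or shift among the givens repeats a symbol, and propagating forced cells runs into no contradiction.
One valid completion exists (for instance, B C A D F E G / C E B A D G F / E G C B A F D / D A F G E B C / F D G E C A B / A B D F G C E / G F E C B D A).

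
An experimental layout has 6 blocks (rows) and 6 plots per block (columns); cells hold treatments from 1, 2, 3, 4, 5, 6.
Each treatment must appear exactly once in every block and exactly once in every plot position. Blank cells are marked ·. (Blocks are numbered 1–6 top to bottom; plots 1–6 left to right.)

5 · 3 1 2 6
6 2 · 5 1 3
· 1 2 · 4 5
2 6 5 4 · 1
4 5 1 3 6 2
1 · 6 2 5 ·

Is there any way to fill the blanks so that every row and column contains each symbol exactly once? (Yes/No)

Yes

No block or plot among the givens repeats a symbol, and propagating forced cells runs into no contradiction.
One valid completion exists (for instance, 5 4 3 1 2 6 / 6 2 4 5 1 3 / 3 1 2 6 4 5 / 2 6 5 4 3 1 / 4 5 1 3 6 2 / 1 3 6 2 5 4).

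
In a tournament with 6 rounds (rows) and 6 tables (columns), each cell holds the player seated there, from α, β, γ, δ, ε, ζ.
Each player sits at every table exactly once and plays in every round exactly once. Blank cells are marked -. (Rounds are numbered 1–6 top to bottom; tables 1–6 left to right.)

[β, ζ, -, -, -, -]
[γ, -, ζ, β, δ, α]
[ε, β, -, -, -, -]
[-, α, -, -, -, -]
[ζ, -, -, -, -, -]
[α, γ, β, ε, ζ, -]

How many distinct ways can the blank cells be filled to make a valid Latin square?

Round 1, table 3: eliminating its round and table leaves {α, γ, δ, ε}.
Round 1, table 4: eliminating its round and table leaves {α, γ, δ}.
Round 1, table 5: eliminating its round and table leaves {α, γ, ε}.
Round 1, table 6: eliminating its round and table leaves {γ, δ, ε}.
Round 2, table 2: eliminating its round and table leaves {ε}.
Round 3, table 3: eliminating its round and table leaves {α, γ, δ}.
Round 3, table 4: eliminating its round and table leaves {α, γ, δ, ζ}.
Round 3, table 5: eliminating its round and table leaves {α, γ}.
Round 3, table 6: eliminating its round and table leaves {γ, δ, ζ}.
Round 4, table 1: eliminating its round and table leaves {δ}.
Round 4, table 3: eliminating its round and table leaves {γ, δ, ε}.
Round 4, table 4: eliminating its round and table leaves {γ, δ, ζ}.
Round 4, table 5: eliminating its round and table leaves {β, γ, ε}.
Round 4, table 6: eliminating its round and table leaves {β, γ, δ, ε, ζ}.
Round 5, table 2: eliminating its round and table leaves {δ, ε}.
Round 5, table 3: eliminating its round and table leaves {α, γ, δ, ε}.
Round 5, table 4: eliminating its round and table leaves {α, γ, δ}.
Round 5, table 5: eliminating its round and table leaves {α, β, γ, ε}.
Round 5, table 6: eliminating its round and table leaves {β, γ, δ, ε}.
Round 6, table 6: eliminating its round and table leaves {δ}.
Enumerating the assignments across these blanks that avoid any round or table repeat gives 14 completions.

14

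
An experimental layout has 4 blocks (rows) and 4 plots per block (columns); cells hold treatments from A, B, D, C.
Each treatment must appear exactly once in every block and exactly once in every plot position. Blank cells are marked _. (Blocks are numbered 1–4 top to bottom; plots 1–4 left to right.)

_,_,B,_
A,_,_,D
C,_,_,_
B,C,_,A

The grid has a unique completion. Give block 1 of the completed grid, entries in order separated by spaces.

Block 1, plot 1: block 1 has {B} and plot 1 has {A, B, C}, leaving only D.
Block 1, plot 2: block 1 has {B, D} and plot 2 has {C}, leaving only A.
Block 1, plot 4: block 1 has {A, B, D} and plot 4 has {A, D}, leaving only C.
So block 1 reads: D A B C.

D A B C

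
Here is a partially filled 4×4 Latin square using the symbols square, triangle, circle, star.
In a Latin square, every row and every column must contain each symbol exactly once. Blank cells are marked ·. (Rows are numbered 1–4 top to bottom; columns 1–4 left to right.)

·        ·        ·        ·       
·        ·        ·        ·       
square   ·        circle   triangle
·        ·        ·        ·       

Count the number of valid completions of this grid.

Row 1, column 1: eliminating its row and column leaves {triangle, circle, star}.
Row 1, column 2: eliminating its row and column leaves {square, triangle, circle, star}.
Row 1, column 3: eliminating its row and column leaves {square, triangle, star}.
Row 1, column 4: eliminating its row and column leaves {square, circle, star}.
Row 2, column 1: eliminating its row and column leaves {triangle, circle, star}.
Row 2, column 2: eliminating its row and column leaves {square, triangle, circle, star}.
Row 2, column 3: eliminating its row and column leaves {square, triangle, star}.
Row 2, column 4: eliminating its row and column leaves {square, circle, star}.
Row 3, column 2: eliminating its row and column leaves {star}.
Row 4, column 1: eliminating its row and column leaves {triangle, circle, star}.
Row 4, column 2: eliminating its row and column leaves {square, triangle, circle, star}.
Row 4, column 3: eliminating its row and column leaves {square, triangle, star}.
Row 4, column 4: eliminating its row and column leaves {square, circle, star}.
Enumerating the assignments across these blanks that avoid any row or column repeat gives 24 completions.

24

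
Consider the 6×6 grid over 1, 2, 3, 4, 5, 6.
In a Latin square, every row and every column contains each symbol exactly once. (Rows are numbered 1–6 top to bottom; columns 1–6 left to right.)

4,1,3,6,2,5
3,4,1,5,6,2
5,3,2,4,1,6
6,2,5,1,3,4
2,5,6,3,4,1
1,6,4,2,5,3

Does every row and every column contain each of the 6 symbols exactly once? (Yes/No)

Yes

Each row is a permutation of the 6 symbols, and so is each column.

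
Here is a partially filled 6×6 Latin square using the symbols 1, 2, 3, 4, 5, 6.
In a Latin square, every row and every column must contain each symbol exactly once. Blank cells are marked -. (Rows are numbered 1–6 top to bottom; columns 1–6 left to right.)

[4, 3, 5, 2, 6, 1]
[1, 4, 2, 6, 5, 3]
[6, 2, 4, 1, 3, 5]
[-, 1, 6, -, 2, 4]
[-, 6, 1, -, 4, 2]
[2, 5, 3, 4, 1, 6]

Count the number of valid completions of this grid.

2

Row 4, column 1: eliminating its row and column leaves {3, 5}.
Row 4, column 4: eliminating its row and column leaves {3, 5}.
Row 5, column 1: eliminating its row and column leaves {3, 5}.
Row 5, column 4: eliminating its row and column leaves {3, 5}.
Enumerating the assignments across these blanks that avoid any row or column repeat gives 2 completions.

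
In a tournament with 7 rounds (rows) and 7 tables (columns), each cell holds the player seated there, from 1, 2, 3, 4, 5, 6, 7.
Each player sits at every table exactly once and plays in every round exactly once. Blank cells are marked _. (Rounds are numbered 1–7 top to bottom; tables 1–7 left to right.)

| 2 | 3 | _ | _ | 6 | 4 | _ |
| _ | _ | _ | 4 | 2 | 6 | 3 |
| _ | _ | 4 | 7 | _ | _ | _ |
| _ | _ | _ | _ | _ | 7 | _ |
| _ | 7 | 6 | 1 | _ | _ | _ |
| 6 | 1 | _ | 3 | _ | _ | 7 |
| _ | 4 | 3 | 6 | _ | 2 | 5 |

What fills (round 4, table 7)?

Round 1, table 4: round 1 has {2, 3, 4, 6} and table 4 has {1, 3, 4, 6, 7}, leaving only 5.
Round 1, table 7: round 1 has {2, 3, 4, 5, 6} and table 7 has {3, 5, 7}, leaving only 1.
Round 1, table 3: round 1 has {1, 2, 3, 4, 5, 6} and table 3 has {3, 4, 6}, leaving only 7.
Round 2, table 2: round 2 has {2, 3, 4, 6} and table 2 has {1, 3, 4, 7}, leaving only 5.
Round 2, table 3: round 2 has {2, 3, 4, 5, 6} and table 3 has {3, 4, 6, 7}, leaving only 1.
Round 2, table 1: round 2 has {1, 2, 3, 4, 5, 6} and table 1 has {2, 6}, leaving only 7.
Round 4, table 4: round 4 has {7} and table 4 has {1, 3, 4, 5, 6, 7}, leaving only 2.
Round 4, table 2: round 4 has {2, 7} and table 2 has {1, 3, 4, 5, 7}, leaving only 6.
Round 4 already has {2, 6, 7} and table 7 already has {1, 3, 5, 7}, so round 4, table 7 must be 4.

4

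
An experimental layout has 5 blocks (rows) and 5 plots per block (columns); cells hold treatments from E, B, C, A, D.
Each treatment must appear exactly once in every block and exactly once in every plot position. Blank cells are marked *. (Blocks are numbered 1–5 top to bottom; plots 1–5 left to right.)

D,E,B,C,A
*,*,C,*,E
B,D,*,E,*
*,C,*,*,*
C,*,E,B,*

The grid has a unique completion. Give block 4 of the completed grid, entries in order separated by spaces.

E C D A B

Block 2, plot 1: block 2 has {E, C} and plot 1 has {B, C, D}, leaving only A.
Block 4, plot 1: block 4 has {C} and plot 1 has {B, C, A, D}, leaving only E.
Block 2, plot 2: block 2 has {E, C, A} and plot 2 has {E, C, D}, leaving only B.
Block 2, plot 4: block 2 has {E, B, C, A} and plot 4 has {E, B, C}, leaving only D.
Block 4, plot 4: block 4 has {E, C} and plot 4 has {E, B, C, D}, leaving only A.
Block 4, plot 3: block 4 has {E, C, A} and plot 3 has {E, B, C}, leaving only D.
Block 4, plot 5: block 4 has {E, C, A, D} and plot 5 has {E, A}, leaving only B.
So block 4 reads: E C D A B.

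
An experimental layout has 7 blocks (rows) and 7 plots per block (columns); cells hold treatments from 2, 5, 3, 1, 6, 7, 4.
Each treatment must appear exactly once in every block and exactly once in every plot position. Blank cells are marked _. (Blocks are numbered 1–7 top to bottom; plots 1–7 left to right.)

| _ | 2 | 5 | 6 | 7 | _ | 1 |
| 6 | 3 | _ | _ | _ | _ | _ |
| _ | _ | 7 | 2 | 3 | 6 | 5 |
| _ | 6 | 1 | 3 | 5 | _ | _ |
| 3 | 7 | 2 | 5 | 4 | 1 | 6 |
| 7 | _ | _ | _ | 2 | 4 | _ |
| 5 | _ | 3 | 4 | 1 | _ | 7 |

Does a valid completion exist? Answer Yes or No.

No

Block 2, plot 5: block 2 together with plot 5 already contain {2, 5, 3, 1, 6, 7, 4} — every symbol — so nothing can go there. The grid has no valid completion.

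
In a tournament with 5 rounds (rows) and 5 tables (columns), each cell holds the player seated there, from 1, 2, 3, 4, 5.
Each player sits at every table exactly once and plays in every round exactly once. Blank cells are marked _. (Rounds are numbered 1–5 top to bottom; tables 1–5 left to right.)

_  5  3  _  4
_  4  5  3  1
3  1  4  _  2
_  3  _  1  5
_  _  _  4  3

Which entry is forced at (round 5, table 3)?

Round 1, table 4: round 1 has {3, 4, 5} and table 4 has {1, 3, 4}, leaving only 2.
Round 1, table 1: round 1 has {2, 3, 4, 5} and table 1 has {3}, leaving only 1.
Round 2, table 1: round 2 has {1, 3, 4, 5} and table 1 has {1, 3}, leaving only 2.
Round 3, table 4: round 3 has {1, 2, 3, 4} and table 4 has {1, 2, 3, 4}, leaving only 5.
Round 4, table 1: round 4 has {1, 3, 5} and table 1 has {1, 2, 3}, leaving only 4.
Round 4, table 3: round 4 has {1, 3, 4, 5} and table 3 has {3, 4, 5}, leaving only 2.
Round 5 already has {3, 4} and table 3 already has {2, 3, 4, 5}, so round 5, table 3 must be 1.

1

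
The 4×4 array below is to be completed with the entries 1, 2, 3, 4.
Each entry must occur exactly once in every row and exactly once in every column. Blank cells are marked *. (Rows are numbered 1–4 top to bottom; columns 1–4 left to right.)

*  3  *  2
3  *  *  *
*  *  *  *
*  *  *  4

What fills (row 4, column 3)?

Row 2, column 4: row 2 has {3} and column 4 has {2, 4}, leaving only 1.
Row 3, column 4: row 3 has {} and column 4 has {1, 2, 4}, leaving only 3.
Row 4, column 3 is narrowed to {1, 2, 3}.
If it were 1, then row 3, column 3 would be left with no valid symbol.
If it were 2, then row 3, column 3 would be left with no valid symbol.
So row 4, column 3 must be 3.

3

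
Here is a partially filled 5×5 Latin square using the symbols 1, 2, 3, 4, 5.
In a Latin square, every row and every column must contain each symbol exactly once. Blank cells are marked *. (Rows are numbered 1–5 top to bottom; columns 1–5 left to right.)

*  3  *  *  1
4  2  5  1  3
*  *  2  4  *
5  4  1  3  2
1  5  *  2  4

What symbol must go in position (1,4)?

Row 1 already has {1, 3} and column 4 already has {1, 2, 3, 4}, so row 1, column 4 must be 5.

5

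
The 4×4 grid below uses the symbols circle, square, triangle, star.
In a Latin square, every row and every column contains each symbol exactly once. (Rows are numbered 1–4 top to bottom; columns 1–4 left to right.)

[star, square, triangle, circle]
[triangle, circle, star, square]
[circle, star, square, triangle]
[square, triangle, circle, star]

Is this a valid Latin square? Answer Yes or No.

Yes

Each row is a permutation of the 4 symbols, and so is each column.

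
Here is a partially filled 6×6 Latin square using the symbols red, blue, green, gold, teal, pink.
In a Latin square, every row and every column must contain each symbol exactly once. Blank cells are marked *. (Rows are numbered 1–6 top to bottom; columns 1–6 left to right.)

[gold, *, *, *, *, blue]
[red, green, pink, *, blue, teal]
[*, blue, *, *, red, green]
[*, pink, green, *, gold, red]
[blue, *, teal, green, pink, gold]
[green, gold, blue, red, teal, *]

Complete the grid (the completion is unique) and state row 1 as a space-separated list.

gold teal red pink green blue

Row 1, column 3: row 1 has {blue, gold} and column 3 has {blue, green, teal, pink}, leaving only red.
Row 1, column 2: row 1 has {red, blue, gold} and column 2 has {blue, green, gold, pink}, leaving only teal.
Row 1, column 4: row 1 has {red, blue, gold, teal} and column 4 has {red, green}, leaving only pink.
Row 1, column 5: row 1 has {red, blue, gold, teal, pink} and column 5 has {red, blue, gold, teal, pink}, leaving only green.
So row 1 reads: gold teal red pink green blue.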